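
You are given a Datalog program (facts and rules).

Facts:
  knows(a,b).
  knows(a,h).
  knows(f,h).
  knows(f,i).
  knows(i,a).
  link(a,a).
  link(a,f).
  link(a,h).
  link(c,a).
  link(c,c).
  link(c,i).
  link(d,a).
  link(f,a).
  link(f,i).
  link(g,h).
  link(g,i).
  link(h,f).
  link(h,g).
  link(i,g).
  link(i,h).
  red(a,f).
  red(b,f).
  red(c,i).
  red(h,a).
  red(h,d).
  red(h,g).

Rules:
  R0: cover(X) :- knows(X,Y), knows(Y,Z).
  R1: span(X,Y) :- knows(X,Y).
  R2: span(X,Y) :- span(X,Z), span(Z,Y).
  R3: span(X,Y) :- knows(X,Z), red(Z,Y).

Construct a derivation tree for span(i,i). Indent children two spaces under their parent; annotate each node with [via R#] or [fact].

span(i,i)  [via R2]
  span(i,f)  [via R3]
    knows(i,a)  [fact]
    red(a,f)  [fact]
  span(f,i)  [via R1]
    knows(f,i)  [fact]

round 1: derive span(a,b) via R1 from knows(a,b)
round 1: derive span(a,h) via R1 from knows(a,h)
round 1: derive span(f,h) via R1 from knows(f,h)
round 1: derive span(f,i) via R1 from knows(f,i)
round 1: derive span(i,a) via R1 from knows(i,a)
round 1: derive span(a,a) via R3 from knows(a,h), red(h,a)
round 1: derive span(a,d) via R3 from knows(a,h), red(h,d)
round 1: derive span(a,f) via R3 from knows(a,b), red(b,f)
round 1: derive span(a,g) via R3 from knows(a,h), red(h,g)
round 1: derive span(f,a) via R3 from knows(f,h), red(h,a)
round 1: derive span(f,d) via R3 from knows(f,h), red(h,d)
round 1: derive span(f,g) via R3 from knows(f,h), red(h,g)
round 1: derive span(i,f) via R3 from knows(i,a), red(a,f)
round 2: derive span(a,i) via R2 from span(a,f), span(f,i)
round 2: derive span(f,b) via R2 from span(f,a), span(a,b)
round 2: derive span(f,f) via R2 from span(f,a), span(a,f)
round 2: derive span(i,b) via R2 from span(i,a), span(a,b)
round 2: derive span(i,d) via R2 from span(i,a), span(a,d)
round 2: derive span(i,g) via R2 from span(i,a), span(a,g)
round 2: derive span(i,h) via R2 from span(i,a), span(a,h)
round 2: derive span(i,i) via R2 from span(i,f), span(f,i)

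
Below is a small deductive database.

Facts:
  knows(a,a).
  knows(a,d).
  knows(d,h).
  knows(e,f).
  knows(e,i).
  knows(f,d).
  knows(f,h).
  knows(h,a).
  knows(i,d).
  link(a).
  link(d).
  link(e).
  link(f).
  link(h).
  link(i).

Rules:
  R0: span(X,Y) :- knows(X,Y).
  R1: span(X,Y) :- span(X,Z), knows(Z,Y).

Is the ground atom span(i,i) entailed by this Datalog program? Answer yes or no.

round 1: derive span(a,a) via R0 from knows(a,a)
round 1: derive span(a,d) via R0 from knows(a,d)
round 1: derive span(d,h) via R0 from knows(d,h)
round 1: derive span(e,f) via R0 from knows(e,f)
round 1: derive span(e,i) via R0 from knows(e,i)
round 1: derive span(f,d) via R0 from knows(f,d)
round 1: derive span(f,h) via R0 from knows(f,h)
round 1: derive span(h,a) via R0 from knows(h,a)
round 1: derive span(i,d) via R0 from knows(i,d)
round 2: derive span(a,h) via R1 from span(a,d), knows(d,h)
round 2: derive span(d,a) via R1 from span(d,h), knows(h,a)
round 2: derive span(e,d) via R1 from span(e,f), knows(f,d)
round 2: derive span(e,h) via R1 from span(e,f), knows(f,h)
round 2: derive span(f,a) via R1 from span(f,h), knows(h,a)
round 2: derive span(h,d) via R1 from span(h,a), knows(a,d)
round 2: derive span(i,h) via R1 from span(i,d), knows(d,h)
round 3: derive span(d,d) via R1 from span(d,a), knows(a,d)
round 3: derive span(e,a) via R1 from span(e,h), knows(h,a)
round 3: derive span(h,h) via R1 from span(h,d), knows(d,h)
round 3: derive span(i,a) via R1 from span(i,h), knows(h,a)

no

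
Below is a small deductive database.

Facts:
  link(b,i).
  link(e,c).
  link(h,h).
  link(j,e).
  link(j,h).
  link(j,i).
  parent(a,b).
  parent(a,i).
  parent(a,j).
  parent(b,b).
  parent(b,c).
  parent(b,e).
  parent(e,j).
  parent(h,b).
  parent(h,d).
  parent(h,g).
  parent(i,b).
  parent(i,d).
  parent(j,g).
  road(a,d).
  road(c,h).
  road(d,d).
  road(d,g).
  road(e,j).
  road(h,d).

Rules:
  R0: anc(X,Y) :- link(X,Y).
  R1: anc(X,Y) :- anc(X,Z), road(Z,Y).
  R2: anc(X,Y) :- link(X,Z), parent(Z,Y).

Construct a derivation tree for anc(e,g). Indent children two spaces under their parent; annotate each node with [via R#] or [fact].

anc(e,g)  [via R1]
  anc(e,d)  [via R1]
    anc(e,h)  [via R1]
      anc(e,c)  [via R0]
        link(e,c)  [fact]
      road(c,h)  [fact]
    road(h,d)  [fact]
  road(d,g)  [fact]

round 1: derive anc(b,i) via R0 from link(b,i)
round 1: derive anc(e,c) via R0 from link(e,c)
round 1: derive anc(h,h) via R0 from link(h,h)
round 1: derive anc(j,e) via R0 from link(j,e)
round 1: derive anc(j,h) via R0 from link(j,h)
round 1: derive anc(j,i) via R0 from link(j,i)
round 1: derive anc(b,b) via R2 from link(b,i), parent(i,b)
round 1: derive anc(b,d) via R2 from link(b,i), parent(i,d)
round 1: derive anc(h,b) via R2 from link(h,h), parent(h,b)
round 1: derive anc(h,d) via R2 from link(h,h), parent(h,d)
round 1: derive anc(h,g) via R2 from link(h,h), parent(h,g)
round 1: derive anc(j,b) via R2 from link(j,h), parent(h,b)
round 1: derive anc(j,d) via R2 from link(j,h), parent(h,d)
round 1: derive anc(j,g) via R2 from link(j,h), parent(h,g)
round 1: derive anc(j,j) via R2 from link(j,e), parent(e,j)
round 2: derive anc(b,g) via R1 from anc(b,d), road(d,g)
round 2: derive anc(e,h) via R1 from anc(e,c), road(c,h)
round 3: derive anc(e,d) via R1 from anc(e,h), road(h,d)
round 4: derive anc(e,g) via R1 from anc(e,d), road(d,g)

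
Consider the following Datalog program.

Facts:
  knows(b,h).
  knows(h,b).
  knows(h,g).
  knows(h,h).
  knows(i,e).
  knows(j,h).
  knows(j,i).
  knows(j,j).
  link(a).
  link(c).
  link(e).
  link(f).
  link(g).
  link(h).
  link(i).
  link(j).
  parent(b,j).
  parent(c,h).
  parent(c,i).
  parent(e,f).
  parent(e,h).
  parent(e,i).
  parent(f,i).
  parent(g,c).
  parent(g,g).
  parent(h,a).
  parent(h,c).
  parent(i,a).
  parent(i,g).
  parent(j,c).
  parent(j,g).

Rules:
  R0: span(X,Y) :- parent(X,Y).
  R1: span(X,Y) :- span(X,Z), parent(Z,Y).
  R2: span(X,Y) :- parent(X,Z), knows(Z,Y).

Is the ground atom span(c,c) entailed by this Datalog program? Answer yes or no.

yes

round 1: derive span(b,j) via R0 from parent(b,j)
round 1: derive span(c,h) via R0 from parent(c,h)
round 1: derive span(c,i) via R0 from parent(c,i)
round 1: derive span(e,f) via R0 from parent(e,f)
round 1: derive span(e,h) via R0 from parent(e,h)
round 1: derive span(e,i) via R0 from parent(e,i)
round 1: derive span(f,i) via R0 from parent(f,i)
round 1: derive span(g,c) via R0 from parent(g,c)
round 1: derive span(g,g) via R0 from parent(g,g)
round 1: derive span(h,a) via R0 from parent(h,a)
round 1: derive span(h,c) via R0 from parent(h,c)
round 1: derive span(i,a) via R0 from parent(i,a)
round 1: derive span(i,g) via R0 from parent(i,g)
round 1: derive span(j,c) via R0 from parent(j,c)
round 1: derive span(j,g) via R0 from parent(j,g)
round 1: derive span(b,h) via R2 from parent(b,j), knows(j,h)
round 1: derive span(b,i) via R2 from parent(b,j), knows(j,i)
round 1: derive span(c,b) via R2 from parent(c,h), knows(h,b)
round 1: derive span(c,e) via R2 from parent(c,i), knows(i,e)
round 1: derive span(c,g) via R2 from parent(c,h), knows(h,g)
round 1: derive span(e,b) via R2 from parent(e,h), knows(h,b)
round 1: derive span(e,e) via R2 from parent(e,i), knows(i,e)
round 1: derive span(e,g) via R2 from parent(e,h), knows(h,g)
round 1: derive span(f,e) via R2 from parent(f,i), knows(i,e)
round 2: derive span(b,a) via R1 from span(b,h), parent(h,a)
round 2: derive span(b,c) via R1 from span(b,h), parent(h,c)
round 2: derive span(b,g) via R1 from span(b,i), parent(i,g)
round 2: derive span(c,a) via R1 from span(c,h), parent(h,a)
round 2: derive span(c,c) via R1 from span(c,g), parent(g,c)
round 2: derive span(c,f) via R1 from span(c,e), parent(e,f)
round 2: derive span(c,j) via R1 from span(c,b), parent(b,j)
round 2: derive span(e,a) via R1 from span(e,h), parent(h,a)
round 2: derive span(e,c) via R1 from span(e,g), parent(g,c)
round 2: derive span(e,j) via R1 from span(e,b), parent(b,j)
round 2: derive span(f,a) via R1 from span(f,i), parent(i,a)
round 2: derive span(f,f) via R1 from span(f,e), parent(e,f)
round 2: derive span(f,g) via R1 from span(f,i), parent(i,g)
round 2: derive span(f,h) via R1 from span(f,e), parent(e,h)
round 2: derive span(g,h) via R1 from span(g,c), parent(c,h)
round 2: derive span(g,i) via R1 from span(g,c), parent(c,i)
round 2: derive span(h,h) via R1 from span(h,c), parent(c,h)
round 2: derive span(h,i) via R1 from span(h,c), parent(c,i)
round 2: derive span(i,c) via R1 from span(i,g), parent(g,c)
round 2: derive span(j,h) via R1 from span(j,c), parent(c,h)
round 2: derive span(j,i) via R1 from span(j,c), parent(c,i)
round 3: derive span(f,c) via R1 from span(f,g), parent(g,c)
round 3: derive span(g,a) via R1 from span(g,h), parent(h,a)
round 3: derive span(h,g) via R1 from span(h,i), parent(i,g)
round 3: derive span(i,h) via R1 from span(i,c), parent(c,h)
round 3: derive span(i,i) via R1 from span(i,c), parent(c,i)
round 3: derive span(j,a) via R1 from span(j,h), parent(h,a)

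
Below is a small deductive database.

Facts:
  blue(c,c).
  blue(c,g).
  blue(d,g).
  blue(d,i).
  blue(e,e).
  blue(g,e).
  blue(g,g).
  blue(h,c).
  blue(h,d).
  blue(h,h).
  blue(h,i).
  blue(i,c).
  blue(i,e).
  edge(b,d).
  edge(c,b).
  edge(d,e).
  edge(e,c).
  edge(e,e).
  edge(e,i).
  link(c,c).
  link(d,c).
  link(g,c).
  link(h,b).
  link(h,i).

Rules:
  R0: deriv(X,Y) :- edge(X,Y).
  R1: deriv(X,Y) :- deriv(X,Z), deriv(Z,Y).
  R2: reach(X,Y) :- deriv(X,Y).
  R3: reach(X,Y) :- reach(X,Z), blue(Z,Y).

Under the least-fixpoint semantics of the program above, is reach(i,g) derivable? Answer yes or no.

round 1: derive deriv(b,d) via R0 from edge(b,d)
round 1: derive deriv(c,b) via R0 from edge(c,b)
round 1: derive deriv(d,e) via R0 from edge(d,e)
round 1: derive deriv(e,c) via R0 from edge(e,c)
round 1: derive deriv(e,e) via R0 from edge(e,e)
round 1: derive deriv(e,i) via R0 from edge(e,i)
round 2: derive deriv(b,e) via R1 from deriv(b,d), deriv(d,e)
round 2: derive deriv(c,d) via R1 from deriv(c,b), deriv(b,d)
round 2: derive deriv(d,c) via R1 from deriv(d,e), deriv(e,c)
round 2: derive deriv(d,i) via R1 from deriv(d,e), deriv(e,i)
round 2: derive deriv(e,b) via R1 from deriv(e,c), deriv(c,b)
round 2: derive reach(b,d) via R2 from deriv(b,d)
round 2: derive reach(c,b) via R2 from deriv(c,b)
round 2: derive reach(d,e) via R2 from deriv(d,e)
round 2: derive reach(e,c) via R2 from deriv(e,c)
round 2: derive reach(e,e) via R2 from deriv(e,e)
round 2: derive reach(e,i) via R2 from deriv(e,i)
round 3: derive deriv(b,b) via R1 from deriv(b,e), deriv(e,b)
round 3: derive deriv(b,c) via R1 from deriv(b,d), deriv(d,c)
round 3: derive deriv(b,i) via R1 from deriv(b,d), deriv(d,i)
round 3: derive deriv(c,c) via R1 from deriv(c,d), deriv(d,c)
round 3: derive deriv(c,e) via R1 from deriv(c,b), deriv(b,e)
round 3: derive deriv(c,i) via R1 from deriv(c,d), deriv(d,i)
round 3: derive deriv(d,b) via R1 from deriv(d,c), deriv(c,b)
round 3: derive deriv(d,d) via R1 from deriv(d,c), deriv(c,d)
round 3: derive deriv(e,d) via R1 from deriv(e,b), deriv(b,d)
round 3: derive reach(b,e) via R2 from deriv(b,e)
round 3: derive reach(c,d) via R2 from deriv(c,d)
round 3: derive reach(d,c) via R2 from deriv(d,c)
round 3: derive reach(d,i) via R2 from deriv(d,i)
round 3: derive reach(e,b) via R2 from deriv(e,b)
round 3: derive reach(b,g) via R3 from reach(b,d), blue(d,g)
round 3: derive reach(b,i) via R3 from reach(b,d), blue(d,i)
round 3: derive reach(e,g) via R3 from reach(e,c), blue(c,g)
round 4: derive reach(b,b) via R2 from deriv(b,b)
round 4: derive reach(b,c) via R2 from deriv(b,c)
round 4: derive reach(c,c) via R2 from deriv(c,c)
round 4: derive reach(c,e) via R2 from deriv(c,e)
round 4: derive reach(c,i) via R2 from deriv(c,i)
round 4: derive reach(d,b) via R2 from deriv(d,b)
round 4: derive reach(d,d) via R2 from deriv(d,d)
round 4: derive reach(e,d) via R2 from deriv(e,d)
round 4: derive reach(c,g) via R3 from reach(c,d), blue(d,g)
round 4: derive reach(d,g) via R3 from reach(d,c), blue(c,g)

no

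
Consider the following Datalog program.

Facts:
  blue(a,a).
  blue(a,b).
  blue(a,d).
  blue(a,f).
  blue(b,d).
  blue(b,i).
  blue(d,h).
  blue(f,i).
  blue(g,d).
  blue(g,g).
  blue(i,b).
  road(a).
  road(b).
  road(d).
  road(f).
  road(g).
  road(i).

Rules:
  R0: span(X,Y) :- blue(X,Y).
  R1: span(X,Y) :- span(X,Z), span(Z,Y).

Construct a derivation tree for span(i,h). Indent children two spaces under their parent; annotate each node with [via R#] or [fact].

round 1: derive span(a,a) via R0 from blue(a,a)
round 1: derive span(a,b) via R0 from blue(a,b)
round 1: derive span(a,d) via R0 from blue(a,d)
round 1: derive span(a,f) via R0 from blue(a,f)
round 1: derive span(b,d) via R0 from blue(b,d)
round 1: derive span(b,i) via R0 from blue(b,i)
round 1: derive span(d,h) via R0 from blue(d,h)
round 1: derive span(f,i) via R0 from blue(f,i)
round 1: derive span(g,d) via R0 from blue(g,d)
round 1: derive span(g,g) via R0 from blue(g,g)
round 1: derive span(i,b) via R0 from blue(i,b)
round 2: derive span(a,h) via R1 from span(a,d), span(d,h)
round 2: derive span(a,i) via R1 from span(a,b), span(b,i)
round 2: derive span(b,b) via R1 from span(b,i), span(i,b)
round 2: derive span(b,h) via R1 from span(b,d), span(d,h)
round 2: derive span(f,b) via R1 from span(f,i), span(i,b)
round 2: derive span(g,h) via R1 from span(g,d), span(d,h)
round 2: derive span(i,d) via R1 from span(i,b), span(b,d)
round 2: derive span(i,i) via R1 from span(i,b), span(b,i)
round 3: derive span(f,d) via R1 from span(f,b), span(b,d)
round 3: derive span(f,h) via R1 from span(f,b), span(b,h)
round 3: derive span(i,h) via R1 from span(i,b), span(b,h)

span(i,h)  [via R1]
  span(i,b)  [via R0]
    blue(i,b)  [fact]
  span(b,h)  [via R1]
    span(b,d)  [via R0]
      blue(b,d)  [fact]
    span(d,h)  [via R0]
      blue(d,h)  [fact]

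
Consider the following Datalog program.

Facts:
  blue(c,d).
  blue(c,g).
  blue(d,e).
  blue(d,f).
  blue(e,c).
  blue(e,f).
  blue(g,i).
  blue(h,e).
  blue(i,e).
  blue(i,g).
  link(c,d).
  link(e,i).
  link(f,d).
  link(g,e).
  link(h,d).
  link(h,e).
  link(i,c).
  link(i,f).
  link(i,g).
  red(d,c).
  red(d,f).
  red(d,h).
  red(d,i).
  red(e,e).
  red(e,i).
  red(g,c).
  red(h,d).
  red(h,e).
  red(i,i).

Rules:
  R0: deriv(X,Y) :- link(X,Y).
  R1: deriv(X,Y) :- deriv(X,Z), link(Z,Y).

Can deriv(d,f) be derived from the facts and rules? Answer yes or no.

round 1: derive deriv(c,d) via R0 from link(c,d)
round 1: derive deriv(e,i) via R0 from link(e,i)
round 1: derive deriv(f,d) via R0 from link(f,d)
round 1: derive deriv(g,e) via R0 from link(g,e)
round 1: derive deriv(h,d) via R0 from link(h,d)
round 1: derive deriv(h,e) via R0 from link(h,e)
round 1: derive deriv(i,c) via R0 from link(i,c)
round 1: derive deriv(i,f) via R0 from link(i,f)
round 1: derive deriv(i,g) via R0 from link(i,g)
round 2: derive deriv(e,c) via R1 from deriv(e,i), link(i,c)
round 2: derive deriv(e,f) via R1 from deriv(e,i), link(i,f)
round 2: derive deriv(e,g) via R1 from deriv(e,i), link(i,g)
round 2: derive deriv(g,i) via R1 from deriv(g,e), link(e,i)
round 2: derive deriv(h,i) via R1 from deriv(h,e), link(e,i)
round 2: derive deriv(i,d) via R1 from deriv(i,c), link(c,d)
round 2: derive deriv(i,e) via R1 from deriv(i,g), link(g,e)
round 3: derive deriv(e,d) via R1 from deriv(e,c), link(c,d)
round 3: derive deriv(e,e) via R1 from deriv(e,g), link(g,e)
round 3: derive deriv(g,c) via R1 from deriv(g,i), link(i,c)
round 3: derive deriv(g,f) via R1 from deriv(g,i), link(i,f)
round 3: derive deriv(g,g) via R1 from deriv(g,i), link(i,g)
round 3: derive deriv(h,c) via R1 from deriv(h,i), link(i,c)
round 3: derive deriv(h,f) via R1 from deriv(h,i), link(i,f)
round 3: derive deriv(h,g) via R1 from deriv(h,i), link(i,g)
round 3: derive deriv(i,i) via R1 from deriv(i,e), link(e,i)
round 4: derive deriv(g,d) via R1 from deriv(g,c), link(c,d)

no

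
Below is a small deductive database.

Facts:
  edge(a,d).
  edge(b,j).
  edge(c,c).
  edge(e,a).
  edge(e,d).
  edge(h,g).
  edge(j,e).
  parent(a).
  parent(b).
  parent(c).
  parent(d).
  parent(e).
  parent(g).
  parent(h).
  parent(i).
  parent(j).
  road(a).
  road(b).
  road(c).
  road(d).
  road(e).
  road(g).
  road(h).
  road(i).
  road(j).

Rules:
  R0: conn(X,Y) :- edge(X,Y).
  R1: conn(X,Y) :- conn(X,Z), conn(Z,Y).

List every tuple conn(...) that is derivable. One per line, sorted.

conn(a,d)
conn(b,a)
conn(b,d)
conn(b,e)
conn(b,j)
conn(c,c)
conn(e,a)
conn(e,d)
conn(h,g)
conn(j,a)
conn(j,d)
conn(j,e)

round 1: derive conn(a,d) via R0 from edge(a,d)
round 1: derive conn(b,j) via R0 from edge(b,j)
round 1: derive conn(c,c) via R0 from edge(c,c)
round 1: derive conn(e,a) via R0 from edge(e,a)
round 1: derive conn(e,d) via R0 from edge(e,d)
round 1: derive conn(h,g) via R0 from edge(h,g)
round 1: derive conn(j,e) via R0 from edge(j,e)
round 2: derive conn(b,e) via R1 from conn(b,j), conn(j,e)
round 2: derive conn(j,a) via R1 from conn(j,e), conn(e,a)
round 2: derive conn(j,d) via R1 from conn(j,e), conn(e,d)
round 3: derive conn(b,a) via R1 from conn(b,e), conn(e,a)
round 3: derive conn(b,d) via R1 from conn(b,e), conn(e,d)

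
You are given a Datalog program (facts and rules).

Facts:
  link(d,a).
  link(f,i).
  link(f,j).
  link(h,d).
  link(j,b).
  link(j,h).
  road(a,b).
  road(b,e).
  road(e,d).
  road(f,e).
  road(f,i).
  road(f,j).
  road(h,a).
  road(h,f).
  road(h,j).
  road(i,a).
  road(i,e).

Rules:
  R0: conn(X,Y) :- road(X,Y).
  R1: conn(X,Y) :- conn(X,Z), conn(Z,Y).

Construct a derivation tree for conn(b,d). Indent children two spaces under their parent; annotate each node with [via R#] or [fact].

round 1: derive conn(a,b) via R0 from road(a,b)
round 1: derive conn(b,e) via R0 from road(b,e)
round 1: derive conn(e,d) via R0 from road(e,d)
round 1: derive conn(f,e) via R0 from road(f,e)
round 1: derive conn(f,i) via R0 from road(f,i)
round 1: derive conn(f,j) via R0 from road(f,j)
round 1: derive conn(h,a) via R0 from road(h,a)
round 1: derive conn(h,f) via R0 from road(h,f)
round 1: derive conn(h,j) via R0 from road(h,j)
round 1: derive conn(i,a) via R0 from road(i,a)
round 1: derive conn(i,e) via R0 from road(i,e)
round 2: derive conn(a,e) via R1 from conn(a,b), conn(b,e)
round 2: derive conn(b,d) via R1 from conn(b,e), conn(e,d)
round 2: derive conn(f,a) via R1 from conn(f,i), conn(i,a)
round 2: derive conn(f,d) via R1 from conn(f,e), conn(e,d)
round 2: derive conn(h,b) via R1 from conn(h,a), conn(a,b)
round 2: derive conn(h,e) via R1 from conn(h,f), conn(f,e)
round 2: derive conn(h,i) via R1 from conn(h,f), conn(f,i)
round 2: derive conn(i,b) via R1 from conn(i,a), conn(a,b)
round 2: derive conn(i,d) via R1 from conn(i,e), conn(e,d)
round 3: derive conn(a,d) via R1 from conn(a,b), conn(b,d)
round 3: derive conn(f,b) via R1 from conn(f,a), conn(a,b)
round 3: derive conn(h,d) via R1 from conn(h,b), conn(b,d)

conn(b,d)  [via R1]
  conn(b,e)  [via R0]
    road(b,e)  [fact]
  conn(e,d)  [via R0]
    road(e,d)  [fact]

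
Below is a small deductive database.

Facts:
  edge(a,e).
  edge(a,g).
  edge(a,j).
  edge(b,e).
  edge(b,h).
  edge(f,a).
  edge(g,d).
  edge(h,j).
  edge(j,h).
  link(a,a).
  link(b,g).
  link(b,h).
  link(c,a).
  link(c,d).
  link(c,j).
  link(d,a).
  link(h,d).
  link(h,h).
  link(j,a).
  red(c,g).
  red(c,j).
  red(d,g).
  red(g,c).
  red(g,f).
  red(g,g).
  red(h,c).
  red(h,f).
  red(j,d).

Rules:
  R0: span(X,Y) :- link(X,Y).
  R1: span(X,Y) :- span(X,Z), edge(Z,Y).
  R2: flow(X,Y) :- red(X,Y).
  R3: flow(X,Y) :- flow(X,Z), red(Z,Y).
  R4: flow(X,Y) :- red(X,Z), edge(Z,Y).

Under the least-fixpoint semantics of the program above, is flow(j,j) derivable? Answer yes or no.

yes

round 1: derive flow(c,g) via R2 from red(c,g)
round 1: derive flow(c,j) via R2 from red(c,j)
round 1: derive flow(d,g) via R2 from red(d,g)
round 1: derive flow(g,c) via R2 from red(g,c)
round 1: derive flow(g,f) via R2 from red(g,f)
round 1: derive flow(g,g) via R2 from red(g,g)
round 1: derive flow(h,c) via R2 from red(h,c)
round 1: derive flow(h,f) via R2 from red(h,f)
round 1: derive flow(j,d) via R2 from red(j,d)
round 1: derive flow(c,d) via R4 from red(c,g), edge(g,d)
round 1: derive flow(c,h) via R4 from red(c,j), edge(j,h)
round 1: derive flow(d,d) via R4 from red(d,g), edge(g,d)
round 1: derive flow(g,a) via R4 from red(g,f), edge(f,a)
round 1: derive flow(g,d) via R4 from red(g,g), edge(g,d)
round 1: derive flow(h,a) via R4 from red(h,f), edge(f,a)
round 2: derive flow(c,c) via R3 from flow(c,g), red(g,c)
round 2: derive flow(c,f) via R3 from flow(c,g), red(g,f)
round 2: derive flow(d,c) via R3 from flow(d,g), red(g,c)
round 2: derive flow(d,f) via R3 from flow(d,g), red(g,f)
round 2: derive flow(g,j) via R3 from flow(g,c), red(c,j)
round 2: derive flow(h,g) via R3 from flow(h,c), red(c,g)
round 2: derive flow(h,j) via R3 from flow(h,c), red(c,j)
round 2: derive flow(j,g) via R3 from flow(j,d), red(d,g)
round 3: derive flow(d,j) via R3 from flow(d,c), red(c,j)
round 3: derive flow(h,d) via R3 from flow(h,j), red(j,d)
round 3: derive flow(j,c) via R3 from flow(j,g), red(g,c)
round 3: derive flow(j,f) via R3 from flow(j,g), red(g,f)
round 4: derive flow(j,j) via R3 from flow(j,c), red(c,j)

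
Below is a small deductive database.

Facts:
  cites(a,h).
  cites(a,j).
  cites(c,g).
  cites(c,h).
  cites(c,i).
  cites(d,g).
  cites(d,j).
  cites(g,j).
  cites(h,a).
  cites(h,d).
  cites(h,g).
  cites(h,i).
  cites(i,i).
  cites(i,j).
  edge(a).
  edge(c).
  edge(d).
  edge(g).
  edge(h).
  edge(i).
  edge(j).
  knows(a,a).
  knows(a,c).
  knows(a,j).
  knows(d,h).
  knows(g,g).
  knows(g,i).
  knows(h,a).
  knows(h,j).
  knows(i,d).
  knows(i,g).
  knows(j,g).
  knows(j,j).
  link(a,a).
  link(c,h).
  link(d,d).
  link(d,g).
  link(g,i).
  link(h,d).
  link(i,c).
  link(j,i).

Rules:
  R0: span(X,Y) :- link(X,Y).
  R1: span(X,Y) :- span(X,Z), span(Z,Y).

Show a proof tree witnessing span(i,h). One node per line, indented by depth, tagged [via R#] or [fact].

span(i,h)  [via R1]
  span(i,c)  [via R0]
    link(i,c)  [fact]
  span(c,h)  [via R0]
    link(c,h)  [fact]

round 1: derive span(a,a) via R0 from link(a,a)
round 1: derive span(c,h) via R0 from link(c,h)
round 1: derive span(d,d) via R0 from link(d,d)
round 1: derive span(d,g) via R0 from link(d,g)
round 1: derive span(g,i) via R0 from link(g,i)
round 1: derive span(h,d) via R0 from link(h,d)
round 1: derive span(i,c) via R0 from link(i,c)
round 1: derive span(j,i) via R0 from link(j,i)
round 2: derive span(c,d) via R1 from span(c,h), span(h,d)
round 2: derive span(d,i) via R1 from span(d,g), span(g,i)
round 2: derive span(g,c) via R1 from span(g,i), span(i,c)
round 2: derive span(h,g) via R1 from span(h,d), span(d,g)
round 2: derive span(i,h) via R1 from span(i,c), span(c,h)
round 2: derive span(j,c) via R1 from span(j,i), span(i,c)
round 3: derive span(c,g) via R1 from span(c,d), span(d,g)
round 3: derive span(c,i) via R1 from span(c,d), span(d,i)
round 3: derive span(d,c) via R1 from span(d,g), span(g,c)
round 3: derive span(d,h) via R1 from span(d,i), span(i,h)
round 3: derive span(g,d) via R1 from span(g,c), span(c,d)
round 3: derive span(g,h) via R1 from span(g,c), span(c,h)
round 3: derive span(h,c) via R1 from span(h,g), span(g,c)
round 3: derive span(h,i) via R1 from span(h,d), span(d,i)
round 3: derive span(i,d) via R1 from span(i,c), span(c,d)
round 3: derive span(i,g) via R1 from span(i,h), span(h,g)
round 3: derive span(j,d) via R1 from span(j,c), span(c,d)
round 3: derive span(j,h) via R1 from span(j,c), span(c,h)
round 4: derive span(c,c) via R1 from span(c,d), span(d,c)
round 4: derive span(g,g) via R1 from span(g,c), span(c,g)
round 4: derive span(h,h) via R1 from span(h,c), span(c,h)
round 4: derive span(i,i) via R1 from span(i,c), span(c,i)
round 4: derive span(j,g) via R1 from span(j,c), span(c,g)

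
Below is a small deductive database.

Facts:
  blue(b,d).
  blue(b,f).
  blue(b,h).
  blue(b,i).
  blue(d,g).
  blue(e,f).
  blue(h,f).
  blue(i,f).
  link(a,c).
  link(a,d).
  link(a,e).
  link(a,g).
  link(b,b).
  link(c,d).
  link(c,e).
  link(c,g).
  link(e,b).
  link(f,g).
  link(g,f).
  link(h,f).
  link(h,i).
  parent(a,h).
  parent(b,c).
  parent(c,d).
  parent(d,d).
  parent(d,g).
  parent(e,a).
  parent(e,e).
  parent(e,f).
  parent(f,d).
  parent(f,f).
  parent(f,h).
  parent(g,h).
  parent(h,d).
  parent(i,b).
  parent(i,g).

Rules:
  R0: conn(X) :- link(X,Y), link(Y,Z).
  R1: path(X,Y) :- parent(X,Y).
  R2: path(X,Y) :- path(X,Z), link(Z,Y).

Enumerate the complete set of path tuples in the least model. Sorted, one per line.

path(a,f)
path(a,g)
path(a,h)
path(a,i)
path(b,b)
path(b,c)
path(b,d)
path(b,e)
path(b,f)
path(b,g)
path(c,d)
path(d,d)
path(d,f)
path(d,g)
path(e,a)
path(e,b)
path(e,c)
path(e,d)
path(e,e)
path(e,f)
path(e,g)
path(f,d)
path(f,f)
path(f,g)
path(f,h)
path(f,i)
path(g,f)
path(g,g)
path(g,h)
path(g,i)
path(h,d)
path(i,b)
path(i,f)
path(i,g)

round 1: derive path(a,h) via R1 from parent(a,h)
round 1: derive path(b,c) via R1 from parent(b,c)
round 1: derive path(c,d) via R1 from parent(c,d)
round 1: derive path(d,d) via R1 from parent(d,d)
round 1: derive path(d,g) via R1 from parent(d,g)
round 1: derive path(e,a) via R1 from parent(e,a)
round 1: derive path(e,e) via R1 from parent(e,e)
round 1: derive path(e,f) via R1 from parent(e,f)
round 1: derive path(f,d) via R1 from parent(f,d)
round 1: derive path(f,f) via R1 from parent(f,f)
round 1: derive path(f,h) via R1 from parent(f,h)
round 1: derive path(g,h) via R1 from parent(g,h)
round 1: derive path(h,d) via R1 from parent(h,d)
round 1: derive path(i,b) via R1 from parent(i,b)
round 1: derive path(i,g) via R1 from parent(i,g)
round 2: derive path(a,f) via R2 from path(a,h), link(h,f)
round 2: derive path(a,i) via R2 from path(a,h), link(h,i)
round 2: derive path(b,d) via R2 from path(b,c), link(c,d)
round 2: derive path(b,e) via R2 from path(b,c), link(c,e)
round 2: derive path(b,g) via R2 from path(b,c), link(c,g)
round 2: derive path(d,f) via R2 from path(d,g), link(g,f)
round 2: derive path(e,b) via R2 from path(e,e), link(e,b)
round 2: derive path(e,c) via R2 from path(e,a), link(a,c)
round 2: derive path(e,d) via R2 from path(e,a), link(a,d)
round 2: derive path(e,g) via R2 from path(e,a), link(a,g)
round 2: derive path(f,g) via R2 from path(f,f), link(f,g)
round 2: derive path(f,i) via R2 from path(f,h), link(h,i)
round 2: derive path(g,f) via R2 from path(g,h), link(h,f)
round 2: derive path(g,i) via R2 from path(g,h), link(h,i)
round 2: derive path(i,f) via R2 from path(i,g), link(g,f)
round 3: derive path(a,g) via R2 from path(a,f), link(f,g)
round 3: derive path(b,b) via R2 from path(b,e), link(e,b)
round 3: derive path(b,f) via R2 from path(b,g), link(g,f)
round 3: derive path(g,g) via R2 from path(g,f), link(f,g)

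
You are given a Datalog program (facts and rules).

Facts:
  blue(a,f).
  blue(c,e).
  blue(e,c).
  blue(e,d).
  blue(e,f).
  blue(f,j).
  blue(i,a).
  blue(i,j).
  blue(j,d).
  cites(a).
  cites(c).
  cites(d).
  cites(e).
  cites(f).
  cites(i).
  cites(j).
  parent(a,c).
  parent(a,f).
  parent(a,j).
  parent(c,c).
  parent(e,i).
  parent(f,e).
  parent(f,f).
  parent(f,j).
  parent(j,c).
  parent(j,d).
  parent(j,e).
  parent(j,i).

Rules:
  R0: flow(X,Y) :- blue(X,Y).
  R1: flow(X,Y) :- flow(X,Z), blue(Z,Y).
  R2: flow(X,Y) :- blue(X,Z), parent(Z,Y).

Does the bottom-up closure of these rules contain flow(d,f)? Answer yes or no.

no

round 1: derive flow(a,f) via R0 from blue(a,f)
round 1: derive flow(c,e) via R0 from blue(c,e)
round 1: derive flow(e,c) via R0 from blue(e,c)
round 1: derive flow(e,d) via R0 from blue(e,d)
round 1: derive flow(e,f) via R0 from blue(e,f)
round 1: derive flow(f,j) via R0 from blue(f,j)
round 1: derive flow(i,a) via R0 from blue(i,a)
round 1: derive flow(i,j) via R0 from blue(i,j)
round 1: derive flow(j,d) via R0 from blue(j,d)
round 1: derive flow(a,e) via R2 from blue(a,f), parent(f,e)
round 1: derive flow(a,j) via R2 from blue(a,f), parent(f,j)
round 1: derive flow(c,i) via R2 from blue(c,e), parent(e,i)
round 1: derive flow(e,e) via R2 from blue(e,f), parent(f,e)
round 1: derive flow(e,j) via R2 from blue(e,f), parent(f,j)
round 1: derive flow(f,c) via R2 from blue(f,j), parent(j,c)
round 1: derive flow(f,d) via R2 from blue(f,j), parent(j,d)
round 1: derive flow(f,e) via R2 from blue(f,j), parent(j,e)
round 1: derive flow(f,i) via R2 from blue(f,j), parent(j,i)
round 1: derive flow(i,c) via R2 from blue(i,a), parent(a,c)
round 1: derive flow(i,d) via R2 from blue(i,j), parent(j,d)
round 1: derive flow(i,e) via R2 from blue(i,j), parent(j,e)
round 1: derive flow(i,f) via R2 from blue(i,a), parent(a,f)
round 1: derive flow(i,i) via R2 from blue(i,j), parent(j,i)
round 2: derive flow(a,c) via R1 from flow(a,e), blue(e,c)
round 2: derive flow(a,d) via R1 from flow(a,e), blue(e,d)
round 2: derive flow(c,a) via R1 from flow(c,i), blue(i,a)
round 2: derive flow(c,c) via R1 from flow(c,e), blue(e,c)
round 2: derive flow(c,d) via R1 from flow(c,e), blue(e,d)
round 2: derive flow(c,f) via R1 from flow(c,e), blue(e,f)
round 2: derive flow(c,j) via R1 from flow(c,i), blue(i,j)
round 2: derive flow(f,a) via R1 from flow(f,i), blue(i,a)
round 2: derive flow(f,f) via R1 from flow(f,e), blue(e,f)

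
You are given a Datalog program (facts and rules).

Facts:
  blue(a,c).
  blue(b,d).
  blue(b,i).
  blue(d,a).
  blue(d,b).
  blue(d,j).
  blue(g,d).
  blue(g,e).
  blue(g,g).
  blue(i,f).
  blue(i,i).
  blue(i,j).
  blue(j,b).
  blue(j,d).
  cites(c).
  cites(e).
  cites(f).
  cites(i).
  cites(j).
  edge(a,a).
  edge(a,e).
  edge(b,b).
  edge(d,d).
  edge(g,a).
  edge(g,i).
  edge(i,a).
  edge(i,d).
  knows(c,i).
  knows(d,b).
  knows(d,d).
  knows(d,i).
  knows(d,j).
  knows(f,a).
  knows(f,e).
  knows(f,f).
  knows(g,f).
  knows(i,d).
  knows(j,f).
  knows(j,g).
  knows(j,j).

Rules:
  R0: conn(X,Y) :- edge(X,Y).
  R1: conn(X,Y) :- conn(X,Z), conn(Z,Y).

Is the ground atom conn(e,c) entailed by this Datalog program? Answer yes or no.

round 1: derive conn(a,a) via R0 from edge(a,a)
round 1: derive conn(a,e) via R0 from edge(a,e)
round 1: derive conn(b,b) via R0 from edge(b,b)
round 1: derive conn(d,d) via R0 from edge(d,d)
round 1: derive conn(g,a) via R0 from edge(g,a)
round 1: derive conn(g,i) via R0 from edge(g,i)
round 1: derive conn(i,a) via R0 from edge(i,a)
round 1: derive conn(i,d) via R0 from edge(i,d)
round 2: derive conn(g,d) via R1 from conn(g,i), conn(i,d)
round 2: derive conn(g,e) via R1 from conn(g,a), conn(a,e)
round 2: derive conn(i,e) via R1 from conn(i,a), conn(a,e)

no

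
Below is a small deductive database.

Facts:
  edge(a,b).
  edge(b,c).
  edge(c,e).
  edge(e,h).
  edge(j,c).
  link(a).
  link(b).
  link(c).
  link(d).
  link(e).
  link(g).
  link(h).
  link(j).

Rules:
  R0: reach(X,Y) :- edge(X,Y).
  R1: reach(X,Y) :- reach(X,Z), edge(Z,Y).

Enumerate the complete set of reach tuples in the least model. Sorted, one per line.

reach(a,b)
reach(a,c)
reach(a,e)
reach(a,h)
reach(b,c)
reach(b,e)
reach(b,h)
reach(c,e)
reach(c,h)
reach(e,h)
reach(j,c)
reach(j,e)
reach(j,h)

round 1: derive reach(a,b) via R0 from edge(a,b)
round 1: derive reach(b,c) via R0 from edge(b,c)
round 1: derive reach(c,e) via R0 from edge(c,e)
round 1: derive reach(e,h) via R0 from edge(e,h)
round 1: derive reach(j,c) via R0 from edge(j,c)
round 2: derive reach(a,c) via R1 from reach(a,b), edge(b,c)
round 2: derive reach(b,e) via R1 from reach(b,c), edge(c,e)
round 2: derive reach(c,h) via R1 from reach(c,e), edge(e,h)
round 2: derive reach(j,e) via R1 from reach(j,c), edge(c,e)
round 3: derive reach(a,e) via R1 from reach(a,c), edge(c,e)
round 3: derive reach(b,h) via R1 from reach(b,e), edge(e,h)
round 3: derive reach(j,h) via R1 from reach(j,e), edge(e,h)
round 4: derive reach(a,h) via R1 from reach(a,e), edge(e,h)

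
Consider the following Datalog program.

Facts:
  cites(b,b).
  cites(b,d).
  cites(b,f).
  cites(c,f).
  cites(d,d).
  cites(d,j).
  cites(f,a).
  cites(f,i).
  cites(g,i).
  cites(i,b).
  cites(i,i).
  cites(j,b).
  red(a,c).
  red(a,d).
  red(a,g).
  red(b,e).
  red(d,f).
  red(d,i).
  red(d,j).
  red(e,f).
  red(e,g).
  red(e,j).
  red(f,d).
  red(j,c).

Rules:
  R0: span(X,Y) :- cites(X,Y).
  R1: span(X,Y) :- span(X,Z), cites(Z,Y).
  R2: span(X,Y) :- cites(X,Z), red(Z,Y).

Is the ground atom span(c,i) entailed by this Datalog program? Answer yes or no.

round 1: derive span(b,b) via R0 from cites(b,b)
round 1: derive span(b,d) via R0 from cites(b,d)
round 1: derive span(b,f) via R0 from cites(b,f)
round 1: derive span(c,f) via R0 from cites(c,f)
round 1: derive span(d,d) via R0 from cites(d,d)
round 1: derive span(d,j) via R0 from cites(d,j)
round 1: derive span(f,a) via R0 from cites(f,a)
round 1: derive span(f,i) via R0 from cites(f,i)
round 1: derive span(g,i) via R0 from cites(g,i)
round 1: derive span(i,b) via R0 from cites(i,b)
round 1: derive span(i,i) via R0 from cites(i,i)
round 1: derive span(j,b) via R0 from cites(j,b)
round 1: derive span(b,e) via R2 from cites(b,b), red(b,e)
round 1: derive span(b,i) via R2 from cites(b,d), red(d,i)
round 1: derive span(b,j) via R2 from cites(b,d), red(d,j)
round 1: derive span(c,d) via R2 from cites(c,f), red(f,d)
round 1: derive span(d,c) via R2 from cites(d,j), red(j,c)
round 1: derive span(d,f) via R2 from cites(d,d), red(d,f)
round 1: derive span(d,i) via R2 from cites(d,d), red(d,i)
round 1: derive span(f,c) via R2 from cites(f,a), red(a,c)
round 1: derive span(f,d) via R2 from cites(f,a), red(a,d)
round 1: derive span(f,g) via R2 from cites(f,a), red(a,g)
round 1: derive span(i,e) via R2 from cites(i,b), red(b,e)
round 1: derive span(j,e) via R2 from cites(j,b), red(b,e)
round 2: derive span(b,a) via R1 from span(b,f), cites(f,a)
round 2: derive span(c,a) via R1 from span(c,f), cites(f,a)
round 2: derive span(c,i) via R1 from span(c,f), cites(f,i)
round 2: derive span(c,j) via R1 from span(c,d), cites(d,j)
round 2: derive span(d,a) via R1 from span(d,f), cites(f,a)
round 2: derive span(d,b) via R1 from span(d,i), cites(i,b)
round 2: derive span(f,b) via R1 from span(f,i), cites(i,b)
round 2: derive span(f,f) via R1 from span(f,c), cites(c,f)
round 2: derive span(f,j) via R1 from span(f,d), cites(d,j)
round 2: derive span(g,b) via R1 from span(g,i), cites(i,b)
round 2: derive span(i,d) via R1 from span(i,b), cites(b,d)
round 2: derive span(i,f) via R1 from span(i,b), cites(b,f)
round 2: derive span(j,d) via R1 from span(j,b), cites(b,d)
round 2: derive span(j,f) via R1 from span(j,b), cites(b,f)
round 3: derive span(c,b) via R1 from span(c,i), cites(i,b)
round 3: derive span(g,d) via R1 from span(g,b), cites(b,d)
round 3: derive span(g,f) via R1 from span(g,b), cites(b,f)
round 3: derive span(i,a) via R1 from span(i,f), cites(f,a)
round 3: derive span(i,j) via R1 from span(i,d), cites(d,j)
round 3: derive span(j,a) via R1 from span(j,f), cites(f,a)
round 3: derive span(j,i) via R1 from span(j,f), cites(f,i)
round 3: derive span(j,j) via R1 from span(j,d), cites(d,j)
round 4: derive span(g,a) via R1 from span(g,f), cites(f,a)
round 4: derive span(g,j) via R1 from span(g,d), cites(d,j)

yes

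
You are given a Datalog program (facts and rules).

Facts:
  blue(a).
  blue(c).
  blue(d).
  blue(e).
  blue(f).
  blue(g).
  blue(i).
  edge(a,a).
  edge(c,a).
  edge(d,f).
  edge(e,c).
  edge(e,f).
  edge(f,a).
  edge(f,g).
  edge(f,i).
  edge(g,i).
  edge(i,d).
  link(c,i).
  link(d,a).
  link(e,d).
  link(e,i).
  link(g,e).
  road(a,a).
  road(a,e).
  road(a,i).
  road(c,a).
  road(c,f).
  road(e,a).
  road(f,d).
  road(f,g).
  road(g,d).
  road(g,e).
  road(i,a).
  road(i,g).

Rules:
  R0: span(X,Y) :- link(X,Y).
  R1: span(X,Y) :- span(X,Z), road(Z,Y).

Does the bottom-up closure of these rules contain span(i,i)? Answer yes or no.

no

round 1: derive span(c,i) via R0 from link(c,i)
round 1: derive span(d,a) via R0 from link(d,a)
round 1: derive span(e,d) via R0 from link(e,d)
round 1: derive span(e,i) via R0 from link(e,i)
round 1: derive span(g,e) via R0 from link(g,e)
round 2: derive span(c,a) via R1 from span(c,i), road(i,a)
round 2: derive span(c,g) via R1 from span(c,i), road(i,g)
round 2: derive span(d,e) via R1 from span(d,a), road(a,e)
round 2: derive span(d,i) via R1 from span(d,a), road(a,i)
round 2: derive span(e,a) via R1 from span(e,i), road(i,a)
round 2: derive span(e,g) via R1 from span(e,i), road(i,g)
round 2: derive span(g,a) via R1 from span(g,e), road(e,a)
round 3: derive span(c,d) via R1 from span(c,g), road(g,d)
round 3: derive span(c,e) via R1 from span(c,a), road(a,e)
round 3: derive span(d,g) via R1 from span(d,i), road(i,g)
round 3: derive span(e,e) via R1 from span(e,a), road(a,e)
round 3: derive span(g,i) via R1 from span(g,a), road(a,i)
round 4: derive span(d,d) via R1 from span(d,g), road(g,d)
round 4: derive span(g,g) via R1 from span(g,i), road(i,g)
round 5: derive span(g,d) via R1 from span(g,g), road(g,d)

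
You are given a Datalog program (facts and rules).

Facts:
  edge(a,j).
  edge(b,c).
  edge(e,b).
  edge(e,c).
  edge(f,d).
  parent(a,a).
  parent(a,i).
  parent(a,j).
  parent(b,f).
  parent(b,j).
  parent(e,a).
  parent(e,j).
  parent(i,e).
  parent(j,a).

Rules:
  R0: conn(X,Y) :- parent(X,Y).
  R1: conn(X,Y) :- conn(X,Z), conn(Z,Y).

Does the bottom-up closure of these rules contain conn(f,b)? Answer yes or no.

no

round 1: derive conn(a,a) via R0 from parent(a,a)
round 1: derive conn(a,i) via R0 from parent(a,i)
round 1: derive conn(a,j) via R0 from parent(a,j)
round 1: derive conn(b,f) via R0 from parent(b,f)
round 1: derive conn(b,j) via R0 from parent(b,j)
round 1: derive conn(e,a) via R0 from parent(e,a)
round 1: derive conn(e,j) via R0 from parent(e,j)
round 1: derive conn(i,e) via R0 from parent(i,e)
round 1: derive conn(j,a) via R0 from parent(j,a)
round 2: derive conn(a,e) via R1 from conn(a,i), conn(i,e)
round 2: derive conn(b,a) via R1 from conn(b,j), conn(j,a)
round 2: derive conn(e,i) via R1 from conn(e,a), conn(a,i)
round 2: derive conn(i,a) via R1 from conn(i,e), conn(e,a)
round 2: derive conn(i,j) via R1 from conn(i,e), conn(e,j)
round 2: derive conn(j,i) via R1 from conn(j,a), conn(a,i)
round 2: derive conn(j,j) via R1 from conn(j,a), conn(a,j)
round 3: derive conn(b,e) via R1 from conn(b,a), conn(a,e)
round 3: derive conn(b,i) via R1 from conn(b,a), conn(a,i)
round 3: derive conn(e,e) via R1 from conn(e,a), conn(a,e)
round 3: derive conn(i,i) via R1 from conn(i,a), conn(a,i)
round 3: derive conn(j,e) via R1 from conn(j,a), conn(a,e)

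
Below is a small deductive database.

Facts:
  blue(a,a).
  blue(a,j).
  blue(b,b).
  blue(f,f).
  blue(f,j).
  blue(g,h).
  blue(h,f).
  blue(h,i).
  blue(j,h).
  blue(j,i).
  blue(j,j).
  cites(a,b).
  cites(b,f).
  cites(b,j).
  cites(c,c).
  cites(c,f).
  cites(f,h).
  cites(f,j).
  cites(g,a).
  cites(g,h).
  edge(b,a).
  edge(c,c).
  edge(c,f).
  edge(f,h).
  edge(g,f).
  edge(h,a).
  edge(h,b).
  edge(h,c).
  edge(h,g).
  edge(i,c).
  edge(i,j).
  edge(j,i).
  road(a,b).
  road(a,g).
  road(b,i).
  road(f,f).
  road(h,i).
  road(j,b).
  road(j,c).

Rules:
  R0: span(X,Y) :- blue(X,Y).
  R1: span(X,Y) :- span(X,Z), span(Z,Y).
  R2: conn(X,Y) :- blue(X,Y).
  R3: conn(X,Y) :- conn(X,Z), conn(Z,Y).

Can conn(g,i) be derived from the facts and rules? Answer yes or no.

yes

round 1: derive conn(a,a) via R2 from blue(a,a)
round 1: derive conn(a,j) via R2 from blue(a,j)
round 1: derive conn(b,b) via R2 from blue(b,b)
round 1: derive conn(f,f) via R2 from blue(f,f)
round 1: derive conn(f,j) via R2 from blue(f,j)
round 1: derive conn(g,h) via R2 from blue(g,h)
round 1: derive conn(h,f) via R2 from blue(h,f)
round 1: derive conn(h,i) via R2 from blue(h,i)
round 1: derive conn(j,h) via R2 from blue(j,h)
round 1: derive conn(j,i) via R2 from blue(j,i)
round 1: derive conn(j,j) via R2 from blue(j,j)
round 2: derive conn(a,h) via R3 from conn(a,j), conn(j,h)
round 2: derive conn(a,i) via R3 from conn(a,j), conn(j,i)
round 2: derive conn(f,h) via R3 from conn(f,j), conn(j,h)
round 2: derive conn(f,i) via R3 from conn(f,j), conn(j,i)
round 2: derive conn(g,f) via R3 from conn(g,h), conn(h,f)
round 2: derive conn(g,i) via R3 from conn(g,h), conn(h,i)
round 2: derive conn(h,j) via R3 from conn(h,f), conn(f,j)
round 2: derive conn(j,f) via R3 from conn(j,h), conn(h,f)
round 3: derive conn(a,f) via R3 from conn(a,h), conn(h,f)
round 3: derive conn(g,j) via R3 from conn(g,f), conn(f,j)
round 3: derive conn(h,h) via R3 from conn(h,f), conn(f,h)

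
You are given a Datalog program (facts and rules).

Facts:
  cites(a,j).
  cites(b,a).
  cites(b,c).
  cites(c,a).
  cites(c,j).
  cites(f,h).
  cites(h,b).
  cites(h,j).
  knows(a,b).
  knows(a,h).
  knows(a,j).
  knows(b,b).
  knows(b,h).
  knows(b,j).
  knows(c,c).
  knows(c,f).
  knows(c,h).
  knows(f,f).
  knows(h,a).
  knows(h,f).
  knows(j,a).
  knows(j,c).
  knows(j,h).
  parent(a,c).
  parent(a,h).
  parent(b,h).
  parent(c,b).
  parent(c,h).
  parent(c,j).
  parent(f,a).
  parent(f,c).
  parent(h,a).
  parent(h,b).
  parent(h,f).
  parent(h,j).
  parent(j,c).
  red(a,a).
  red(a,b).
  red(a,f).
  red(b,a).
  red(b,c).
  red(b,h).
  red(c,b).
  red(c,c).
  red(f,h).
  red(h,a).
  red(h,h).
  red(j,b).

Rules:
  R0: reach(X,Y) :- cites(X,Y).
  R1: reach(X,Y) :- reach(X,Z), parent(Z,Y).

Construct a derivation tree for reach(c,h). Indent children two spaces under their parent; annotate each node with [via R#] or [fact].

round 1: derive reach(a,j) via R0 from cites(a,j)
round 1: derive reach(b,a) via R0 from cites(b,a)
round 1: derive reach(b,c) via R0 from cites(b,c)
round 1: derive reach(c,a) via R0 from cites(c,a)
round 1: derive reach(c,j) via R0 from cites(c,j)
round 1: derive reach(f,h) via R0 from cites(f,h)
round 1: derive reach(h,b) via R0 from cites(h,b)
round 1: derive reach(h,j) via R0 from cites(h,j)
round 2: derive reach(a,c) via R1 from reach(a,j), parent(j,c)
round 2: derive reach(b,b) via R1 from reach(b,c), parent(c,b)
round 2: derive reach(b,h) via R1 from reach(b,a), parent(a,h)
round 2: derive reach(b,j) via R1 from reach(b,c), parent(c,j)
round 2: derive reach(c,c) via R1 from reach(c,a), parent(a,c)
round 2: derive reach(c,h) via R1 from reach(c,a), parent(a,h)
round 2: derive reach(f,a) via R1 from reach(f,h), parent(h,a)
round 2: derive reach(f,b) via R1 from reach(f,h), parent(h,b)
round 2: derive reach(f,f) via R1 from reach(f,h), parent(h,f)
round 2: derive reach(f,j) via R1 from reach(f,h), parent(h,j)
round 2: derive reach(h,c) via R1 from reach(h,j), parent(j,c)
round 2: derive reach(h,h) via R1 from reach(h,b), parent(b,h)
round 3: derive reach(a,b) via R1 from reach(a,c), parent(c,b)
round 3: derive reach(a,h) via R1 from reach(a,c), parent(c,h)
round 3: derive reach(b,f) via R1 from reach(b,h), parent(h,f)
round 3: derive reach(c,b) via R1 from reach(c,c), parent(c,b)
round 3: derive reach(c,f) via R1 from reach(c,h), parent(h,f)
round 3: derive reach(f,c) via R1 from reach(f,a), parent(a,c)
round 3: derive reach(h,a) via R1 from reach(h,h), parent(h,a)
round 3: derive reach(h,f) via R1 from reach(h,h), parent(h,f)
round 4: derive reach(a,a) via R1 from reach(a,h), parent(h,a)
round 4: derive reach(a,f) via R1 from reach(a,h), parent(h,f)

reach(c,h)  [via R1]
  reach(c,a)  [via R0]
    cites(c,a)  [fact]
  parent(a,h)  [fact]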